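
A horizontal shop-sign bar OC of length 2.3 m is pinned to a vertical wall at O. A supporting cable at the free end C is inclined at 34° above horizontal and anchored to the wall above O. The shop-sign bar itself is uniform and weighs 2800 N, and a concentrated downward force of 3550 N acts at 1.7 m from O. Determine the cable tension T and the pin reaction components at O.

T = 7196 N, O_x = 5966 N, O_y = 2326 N

ΣM about O: T·sin34°·2.3 − 2800·1.15 − 3550·1.7 = 0 → T = 9255/(2.3·0.559193) = 7195.93 ≈ 7196 N.
ΣF_x = 0: O_x − T·cos34° = 0 → O_x = 7195.93 × 0.829038 = 5966 N.
ΣF_y = 0: O_y + T·sin34° − 2800 − 3550 = 0 → O_y = 6350 − 7195.93 × 0.559193 = 2326 N.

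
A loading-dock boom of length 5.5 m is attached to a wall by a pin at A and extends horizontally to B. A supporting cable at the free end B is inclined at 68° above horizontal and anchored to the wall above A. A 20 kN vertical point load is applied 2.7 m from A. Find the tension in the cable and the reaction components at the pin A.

T = 10.59 kN, A_x = 3.967 kN, A_y = 10.18 kN

ΣM about A: T·sin68°·5.5 − 20·2.7 = 0 → T = 54/(5.5·0.927184) = 10.5892 ≈ 10.59 kN.
ΣF_x = 0: A_x − T·cos68° = 0 → A_x = 10.5892 × 0.374607 = 3.967 kN.
ΣF_y = 0: A_y + T·sin68° − 20 = 0 → A_y = 20 − 10.5892 × 0.927184 = 10.18 kN.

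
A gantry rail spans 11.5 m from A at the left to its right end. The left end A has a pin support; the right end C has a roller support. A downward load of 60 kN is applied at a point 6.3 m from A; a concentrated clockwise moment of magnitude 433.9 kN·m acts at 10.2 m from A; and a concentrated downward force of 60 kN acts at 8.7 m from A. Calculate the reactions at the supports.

Moments about A: C_y·11.5 − 60·6.3 − 433.9 − 60·8.7 = 0 → C_y = 1333.9/11.5 = 115.991 ≈ 116.0 kN.
ΣF_y = 0: A_y + 115.991 − 60 − 60 = 0 → A_y = 4.009 kN.
ΣF_x = 0: no horizontal applied forces, so A_x = 0.

A_x = 0, A_y = 4.009 kN, C_y = 116.0 kN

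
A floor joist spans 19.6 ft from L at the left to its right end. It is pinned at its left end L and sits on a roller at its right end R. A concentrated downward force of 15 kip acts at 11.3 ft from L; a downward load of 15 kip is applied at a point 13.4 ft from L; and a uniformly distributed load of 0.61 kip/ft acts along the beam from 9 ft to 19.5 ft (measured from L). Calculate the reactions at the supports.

L_x = 0, L_y = 12.85 kip, R_y = 23.56 kip

Resultant of the distributed load: 0.61 × 10.5 = 6.405 kip at 14.25 ft from L.
Taking moments about L: R_y·19.6 − 15·11.3 − 15·13.4 − (0.61·10.5)·14.25 = 0 → R_y = 461.77125/19.6 = 23.5598 ≈ 23.56 kip.
ΣF_y = 0: L_y + 23.5598 − 15 − 15 − 0.61·10.5 = 0 → L_y = 12.85 kip.
ΣF_x = 0: no horizontal applied forces, so L_x = 0.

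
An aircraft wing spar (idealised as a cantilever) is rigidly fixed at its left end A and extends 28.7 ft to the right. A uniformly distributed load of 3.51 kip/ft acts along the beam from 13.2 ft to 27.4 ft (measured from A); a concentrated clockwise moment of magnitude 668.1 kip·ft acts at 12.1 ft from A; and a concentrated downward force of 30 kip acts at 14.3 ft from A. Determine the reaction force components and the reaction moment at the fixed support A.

Resultant of the distributed load: 3.51 × 14.2 = 49.842 kip at 20.3 ft from A.
ΣF_x = 0: A_x = 0.
ΣF_y = 0: A_y − 3.51·14.2 − 30 = 0 → A_y = 79.84 kip.
ΣM about A: M_A − (3.51·14.2)·20.3 − 668.1 − 30·14.3 = 0 → M_A = 2109 kip·ft.

A_x = 0, A_y = 79.84 kip, M_A = 2109 kip·ft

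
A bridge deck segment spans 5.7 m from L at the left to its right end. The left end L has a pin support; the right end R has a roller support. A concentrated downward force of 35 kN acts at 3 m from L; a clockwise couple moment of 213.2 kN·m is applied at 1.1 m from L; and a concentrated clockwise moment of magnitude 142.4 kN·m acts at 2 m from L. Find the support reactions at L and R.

Taking moments about L: R_y·5.7 − 35·3 − 213.2 − 142.4 = 0 → R_y = 460.6/5.7 = 80.807 ≈ 80.81 kN.
ΣF_y = 0: L_y + 80.807 − 35 = 0 → L_y = -45.81 kN.
ΣF_x = 0: no horizontal applied forces, so L_x = 0.

L_x = 0, L_y = -45.81 kN, R_y = 80.81 kN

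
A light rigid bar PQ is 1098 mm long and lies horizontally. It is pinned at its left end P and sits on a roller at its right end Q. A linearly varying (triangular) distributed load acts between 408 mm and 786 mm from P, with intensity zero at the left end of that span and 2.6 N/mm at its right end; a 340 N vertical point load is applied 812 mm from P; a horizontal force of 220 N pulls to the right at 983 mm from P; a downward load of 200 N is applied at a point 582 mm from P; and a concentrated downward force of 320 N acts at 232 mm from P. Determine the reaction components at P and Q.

P_x = -220.0 N, P_y = 631.0 N, Q_y = 720.4 N

Resultant of the triangular load: ½ × 2.6 × 378 = 491.4 N, acting at 660 mm from P (one-third of the span from the peak).
ΣM about P: Q_y·1098 − (½·2.6·378)·660 − 340·812 − 200·582 − 320·232 = 0 → Q_y = 791044/1098 = 720.441 ≈ 720.4 N.
ΣF_y = 0: P_y + 720.441 − ½·2.6·378 − 340 − 200 − 320 = 0 → P_y = 631.0 N.
ΣF_x = 0: P_x + 220 = 0 → P_x = -220.0 N.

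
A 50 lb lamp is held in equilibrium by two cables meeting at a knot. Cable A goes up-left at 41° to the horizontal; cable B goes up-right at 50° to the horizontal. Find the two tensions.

ΣF_x = 0: −T_A·cos41° + T_B·cos50° = 0 → T_B = 1.17412·T_A.
ΣF_y = 0: T_A·sin41° + T_B·sin50° = 50.
Substitute: T_A·(0.656059 + 1.17412·0.766044) = 50 → T_A = 32.1443 ≈ 32.14 lb.
Then T_B = 1.17412 × 32.1443 = 37.74 lb.

T_A = 32.14 lb, T_B = 37.74 lb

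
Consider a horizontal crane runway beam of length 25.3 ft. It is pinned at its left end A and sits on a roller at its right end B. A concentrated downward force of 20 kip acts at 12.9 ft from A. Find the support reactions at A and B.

ΣM about A: B_y·25.3 − 20·12.9 = 0 → B_y = 258/25.3 = 10.1976 ≈ 10.20 kip.
ΣF_y = 0: A_y + 10.1976 − 20 = 0 → A_y = 9.802 kip.
ΣF_x = 0: no horizontal applied forces, so A_x = 0.

A_x = 0, A_y = 9.802 kip, B_y = 10.20 kip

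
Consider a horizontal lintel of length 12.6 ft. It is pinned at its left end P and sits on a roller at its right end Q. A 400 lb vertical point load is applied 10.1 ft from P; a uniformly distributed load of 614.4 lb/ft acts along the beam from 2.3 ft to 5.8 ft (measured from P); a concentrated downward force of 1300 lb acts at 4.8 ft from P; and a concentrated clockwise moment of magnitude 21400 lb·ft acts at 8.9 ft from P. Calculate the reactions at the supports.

Resultant of the distributed load: 614.4 × 3.5 = 2150.4 lb at 4.05 ft from P.
Taking moments about P: Q_y·12.6 − 400·10.1 − (614.4·3.5)·4.05 − 1300·4.8 − 21400 = 0 → Q_y = 40389.12/12.6 = 3205.49 ≈ 3205 lb.
ΣF_y = 0: P_y + 3205.49 − 400 − 614.4·3.5 − 1300 = 0 → P_y = 644.9 lb.
ΣF_x = 0: no horizontal applied forces, so P_x = 0.

P_x = 0, P_y = 644.9 lb, Q_y = 3205 lb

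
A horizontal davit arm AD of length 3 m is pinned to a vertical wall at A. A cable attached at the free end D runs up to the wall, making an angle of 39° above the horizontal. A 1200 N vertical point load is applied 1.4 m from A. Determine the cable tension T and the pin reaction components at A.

T = 889.8 N, A_x = 691.5 N, A_y = 640.0 N

ΣM about A: T·sin39°·3 − 1200·1.4 = 0 → T = 1680/(3·0.62932) = 889.849 ≈ 889.8 N.
ΣF_x = 0: A_x − T·cos39° = 0 → A_x = 889.849 × 0.777146 = 691.5 N.
ΣF_y = 0: A_y + T·sin39° − 1200 = 0 → A_y = 1200 − 889.849 × 0.62932 = 640.0 N.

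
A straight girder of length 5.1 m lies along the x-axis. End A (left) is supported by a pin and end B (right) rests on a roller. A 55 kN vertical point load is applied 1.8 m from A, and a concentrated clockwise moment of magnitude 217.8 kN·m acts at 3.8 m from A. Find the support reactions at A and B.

A_x = 0, A_y = -7.118 kN, B_y = 62.12 kN

ΣM about A: B_y·5.1 − 55·1.8 − 217.8 = 0 → B_y = 316.8/5.1 = 62.1176 ≈ 62.12 kN.
ΣF_y = 0: A_y + 62.1176 − 55 = 0 → A_y = -7.118 kN.
ΣF_x = 0: no horizontal applied forces, so A_x = 0.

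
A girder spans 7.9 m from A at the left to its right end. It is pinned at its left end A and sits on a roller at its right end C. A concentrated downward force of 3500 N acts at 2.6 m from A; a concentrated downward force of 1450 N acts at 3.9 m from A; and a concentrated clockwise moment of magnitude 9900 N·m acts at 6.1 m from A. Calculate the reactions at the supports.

Taking moments about A: C_y·7.9 − 3500·2.6 − 1450·3.9 − 9900 = 0 → C_y = 24655/7.9 = 3120.89 ≈ 3121 N.
ΣF_y = 0: A_y + 3120.89 − 3500 − 1450 = 0 → A_y = 1829 N.
ΣF_x = 0: no horizontal applied forces, so A_x = 0.

A_x = 0, A_y = 1829 N, C_y = 3121 N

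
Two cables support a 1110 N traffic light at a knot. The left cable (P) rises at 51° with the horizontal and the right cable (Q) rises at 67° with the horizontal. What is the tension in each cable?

T_P = 491.2 N, T_Q = 791.2 N

ΣF_x = 0: −T_P·cos51° + T_Q·cos67° = 0 → T_Q = 1.61062·T_P.
ΣF_y = 0: T_P·sin51° + T_Q·sin67° = 1110.
Substitute: T_P·(0.777146 + 1.61062·0.920505) = 1110 → T_P = 491.209 ≈ 491.2 N.
Then T_Q = 1.61062 × 491.209 = 791.2 N.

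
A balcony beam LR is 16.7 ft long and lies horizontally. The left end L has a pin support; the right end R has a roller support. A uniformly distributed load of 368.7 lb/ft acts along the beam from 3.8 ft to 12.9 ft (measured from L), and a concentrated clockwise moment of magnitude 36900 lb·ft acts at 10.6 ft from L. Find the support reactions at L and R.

Resultant of the distributed load: 368.7 × 9.1 = 3355.17 lb at 8.35 ft from L.
Moments about L: R_y·16.7 − (368.7·9.1)·8.35 − 36900 = 0 → R_y = 64915.6695/16.7 = 3887.17 ≈ 3887 lb.
ΣF_y = 0: L_y + 3887.17 − 368.7·9.1 = 0 → L_y = -532.0 lb.
ΣF_x = 0: no horizontal applied forces, so L_x = 0.

L_x = 0, L_y = -532.0 lb, R_y = 3887 lb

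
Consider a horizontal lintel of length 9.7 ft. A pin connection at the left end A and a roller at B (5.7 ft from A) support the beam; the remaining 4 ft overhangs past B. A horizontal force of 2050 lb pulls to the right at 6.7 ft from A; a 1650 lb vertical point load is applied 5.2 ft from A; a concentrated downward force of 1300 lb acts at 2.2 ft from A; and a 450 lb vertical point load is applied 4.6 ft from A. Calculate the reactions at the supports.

A_x = -2050 lb, A_y = 1030 lb, B_y = 2370 lb

Moments about A: B_y·5.7 − 1650·5.2 − 1300·2.2 − 450·4.6 = 0 → B_y = 13510/5.7 = 2370.18 ≈ 2370 lb.
ΣF_y = 0: A_y + 2370.18 − 1650 − 1300 − 450 = 0 → A_y = 1030 lb.
ΣF_x = 0: A_x + 2050 = 0 → A_x = -2050 lb.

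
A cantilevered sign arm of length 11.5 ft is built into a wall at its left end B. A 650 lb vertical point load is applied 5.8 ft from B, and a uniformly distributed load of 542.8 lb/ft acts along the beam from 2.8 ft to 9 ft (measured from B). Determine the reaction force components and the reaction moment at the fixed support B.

Resultant of the distributed load: 542.8 × 6.2 = 3365.36 lb at 5.9 ft from B.
ΣF_x = 0: B_x = 0.
ΣF_y = 0: B_y − 650 − 542.8·6.2 = 0 → B_y = 4015 lb.
ΣM about B: M_B − 650·5.8 − (542.8·6.2)·5.9 = 0 → M_B = 23630 lb·ft.

B_x = 0, B_y = 4015 lb, M_B = 23630 lb·ft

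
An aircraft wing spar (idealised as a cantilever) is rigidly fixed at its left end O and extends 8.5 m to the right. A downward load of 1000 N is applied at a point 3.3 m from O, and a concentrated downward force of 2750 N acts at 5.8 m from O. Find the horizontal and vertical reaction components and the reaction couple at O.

ΣF_x = 0: O_x = 0.
ΣF_y = 0: O_y − 1000 − 2750 = 0 → O_y = 3750 N.
ΣM about O: M_O − 1000·3.3 − 2750·5.8 = 0 → M_O = 19250 N·m.

O_x = 0, O_y = 3750 N, M_O = 19250 N·m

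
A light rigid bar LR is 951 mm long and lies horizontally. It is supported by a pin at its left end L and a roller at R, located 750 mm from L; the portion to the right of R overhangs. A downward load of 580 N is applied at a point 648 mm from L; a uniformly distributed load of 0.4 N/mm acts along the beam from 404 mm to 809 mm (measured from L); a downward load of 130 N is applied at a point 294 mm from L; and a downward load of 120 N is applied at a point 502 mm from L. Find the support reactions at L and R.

L_x = 0, L_y = 228.6 N, R_y = 763.4 N

Resultant of the distributed load: 0.4 × 405 = 162 N at 606.5 mm from L.
Moments about L: R_y·750 − 580·648 − (0.4·405)·606.5 − 130·294 − 120·502 = 0 → R_y = 572553/750 = 763.404 ≈ 763.4 N.
ΣF_y = 0: L_y + 763.404 − 580 − 0.4·405 − 130 − 120 = 0 → L_y = 228.6 N.
ΣF_x = 0: no horizontal applied forces, so L_x = 0.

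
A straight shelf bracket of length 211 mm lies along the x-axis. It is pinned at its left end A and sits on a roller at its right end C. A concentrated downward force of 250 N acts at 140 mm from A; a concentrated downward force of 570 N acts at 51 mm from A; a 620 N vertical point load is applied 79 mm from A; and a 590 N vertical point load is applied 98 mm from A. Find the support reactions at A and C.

A_x = 0, A_y = 1220 N, C_y = 809.8 N

Moments about A: C_y·211 − 250·140 − 570·51 − 620·79 − 590·98 = 0 → C_y = 170870/211 = 809.81 ≈ 809.8 N.
ΣF_y = 0: A_y + 809.81 − 250 − 570 − 620 − 590 = 0 → A_y = 1220 N.
ΣF_x = 0: no horizontal applied forces, so A_x = 0.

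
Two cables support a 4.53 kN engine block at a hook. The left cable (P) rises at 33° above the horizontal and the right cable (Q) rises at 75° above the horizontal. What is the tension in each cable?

T_P = 1.233 kN, T_Q = 3.995 kN

ΣF_x = 0: −T_P·cos33° + T_Q·cos75° = 0 → T_Q = 3.24037·T_P.
ΣF_y = 0: T_P·sin33° + T_Q·sin75° = 4.53.
Substitute: T_P·(0.544639 + 3.24037·0.965926) = 4.53 → T_P = 1.23279 ≈ 1.233 kN.
Then T_Q = 3.24037 × 1.23279 = 3.995 kN.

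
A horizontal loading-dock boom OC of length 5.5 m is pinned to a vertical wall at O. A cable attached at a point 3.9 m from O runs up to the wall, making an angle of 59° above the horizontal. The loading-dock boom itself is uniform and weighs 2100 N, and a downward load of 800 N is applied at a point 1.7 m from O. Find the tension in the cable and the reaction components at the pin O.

T = 2134 N, O_x = 1099 N, O_y = 1071 N

ΣM about O: T·sin59°·3.9 − 2100·2.75 − 800·1.7 = 0 → T = 7135/(3.9·0.857167) = 2134.34 ≈ 2134 N.
ΣF_x = 0: O_x − T·cos59° = 0 → O_x = 2134.34 × 0.515038 = 1099 N.
ΣF_y = 0: O_y + T·sin59° − 2100 − 800 = 0 → O_y = 2900 − 2134.34 × 0.857167 = 1071 N.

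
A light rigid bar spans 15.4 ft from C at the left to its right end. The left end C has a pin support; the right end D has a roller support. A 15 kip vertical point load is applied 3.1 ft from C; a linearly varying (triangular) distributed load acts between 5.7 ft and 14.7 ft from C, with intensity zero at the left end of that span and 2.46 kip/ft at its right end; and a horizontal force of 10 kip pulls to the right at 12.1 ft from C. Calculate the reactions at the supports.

C_x = -10.00 kip, C_y = 14.64 kip, D_y = 11.43 kip

Resultant of the triangular load: ½ × 2.46 × 9 = 11.07 kip, acting at 11.7 ft from C (one-third of the span from the peak).
Moments about C: D_y·15.4 − 15·3.1 − (½·2.46·9)·11.7 = 0 → D_y = 176.019/15.4 = 11.4298 ≈ 11.43 kip.
ΣF_y = 0: C_y + 11.4298 − 15 − ½·2.46·9 = 0 → C_y = 14.64 kip.
ΣF_x = 0: C_x + 10 = 0 → C_x = -10.00 kip.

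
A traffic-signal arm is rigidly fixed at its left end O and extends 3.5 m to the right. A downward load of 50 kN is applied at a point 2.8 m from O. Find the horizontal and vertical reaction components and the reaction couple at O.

ΣF_x = 0: O_x = 0.
ΣF_y = 0: O_y − 50 = 0 → O_y = 50.00 kN.
ΣM about O: M_O − 50·2.8 = 0 → M_O = 140.0 kN·m.

O_x = 0, O_y = 50.00 kN, M_O = 140.0 kN·m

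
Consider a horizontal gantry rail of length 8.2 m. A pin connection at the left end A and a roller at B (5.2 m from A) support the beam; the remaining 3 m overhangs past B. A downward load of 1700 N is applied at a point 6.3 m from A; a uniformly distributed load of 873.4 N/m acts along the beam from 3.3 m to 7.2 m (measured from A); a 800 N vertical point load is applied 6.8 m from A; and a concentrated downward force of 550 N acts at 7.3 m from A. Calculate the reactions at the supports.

A_x = 0, A_y = -860.6 N, B_y = 7317 N

Resultant of the distributed load: 873.4 × 3.9 = 3406.26 N at 5.25 m from A.
ΣM about A: B_y·5.2 − 1700·6.3 − (873.4·3.9)·5.25 − 800·6.8 − 550·7.3 = 0 → B_y = 38047.865/5.2 = 7316.9 ≈ 7317 N.
ΣF_y = 0: A_y + 7316.9 − 1700 − 873.4·3.9 − 800 − 550 = 0 → A_y = -860.6 N.
ΣF_x = 0: no horizontal applied forces, so A_x = 0.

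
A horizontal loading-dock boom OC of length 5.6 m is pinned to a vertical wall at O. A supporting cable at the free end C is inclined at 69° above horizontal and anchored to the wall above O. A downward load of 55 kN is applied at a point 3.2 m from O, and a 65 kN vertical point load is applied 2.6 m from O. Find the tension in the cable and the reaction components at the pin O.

T = 65.99 kN, O_x = 23.65 kN, O_y = 58.39 kN

ΣM about O: T·sin69°·5.6 − 55·3.2 − 65·2.6 = 0 → T = 345/(5.6·0.93358) = 65.9902 ≈ 65.99 kN.
ΣF_x = 0: O_x − T·cos69° = 0 → O_x = 65.9902 × 0.358368 = 23.65 kN.
ΣF_y = 0: O_y + T·sin69° − 55 − 65 = 0 → O_y = 120 − 65.9902 × 0.93358 = 58.39 kN.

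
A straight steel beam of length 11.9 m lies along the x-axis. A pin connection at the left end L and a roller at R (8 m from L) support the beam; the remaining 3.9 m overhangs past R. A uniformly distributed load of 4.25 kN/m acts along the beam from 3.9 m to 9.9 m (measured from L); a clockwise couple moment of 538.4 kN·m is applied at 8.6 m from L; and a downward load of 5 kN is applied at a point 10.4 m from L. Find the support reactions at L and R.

L_x = 0, L_y = -65.29 kN, R_y = 95.79 kN

Resultant of the distributed load: 4.25 × 6 = 25.5 kN at 6.9 m from L.
Moments about L: R_y·8 − (4.25·6)·6.9 − 538.4 − 5·10.4 = 0 → R_y = 766.35/8 = 95.7938 ≈ 95.79 kN.
ΣF_y = 0: L_y + 95.7938 − 4.25·6 − 5 = 0 → L_y = -65.29 kN.
ΣF_x = 0: no horizontal applied forces, so L_x = 0.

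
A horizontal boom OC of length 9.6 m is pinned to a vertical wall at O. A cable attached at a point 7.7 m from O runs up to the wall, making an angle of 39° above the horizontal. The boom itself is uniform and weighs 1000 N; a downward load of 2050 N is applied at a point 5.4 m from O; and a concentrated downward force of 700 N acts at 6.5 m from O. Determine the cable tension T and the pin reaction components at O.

ΣM about O: T·sin39°·7.7 − 1000·4.8 − 2050·5.4 − 700·6.5 = 0 → T = 20420/(7.7·0.62932) = 4213.99 ≈ 4214 N.
ΣF_x = 0: O_x − T·cos39° = 0 → O_x = 4213.99 × 0.777146 = 3275 N.
ΣF_y = 0: O_y + T·sin39° − 1000 − 2050 − 700 = 0 → O_y = 3750 − 4213.99 × 0.62932 = 1098 N.

T = 4214 N, O_x = 3275 N, O_y = 1098 N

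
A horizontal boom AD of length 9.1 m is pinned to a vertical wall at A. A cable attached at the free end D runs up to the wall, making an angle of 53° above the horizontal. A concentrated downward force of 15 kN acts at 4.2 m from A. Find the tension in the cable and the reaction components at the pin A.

ΣM about A: T·sin53°·9.1 − 15·4.2 = 0 → T = 63/(9.1·0.798636) = 8.66863 ≈ 8.669 kN.
ΣF_x = 0: A_x − T·cos53° = 0 → A_x = 8.66863 × 0.601815 = 5.217 kN.
ΣF_y = 0: A_y + T·sin53° − 15 = 0 → A_y = 15 − 8.66863 × 0.798636 = 8.077 kN.

T = 8.669 kN, A_x = 5.217 kN, A_y = 8.077 kN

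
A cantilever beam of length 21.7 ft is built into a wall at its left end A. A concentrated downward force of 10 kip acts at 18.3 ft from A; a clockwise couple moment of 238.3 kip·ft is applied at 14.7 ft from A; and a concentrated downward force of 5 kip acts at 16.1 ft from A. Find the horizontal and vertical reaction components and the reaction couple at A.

A_x = 0, A_y = 15.00 kip, M_A = 501.8 kip·ft

ΣF_x = 0: A_x = 0.
ΣF_y = 0: A_y − 10 − 5 = 0 → A_y = 15.00 kip.
ΣM about A: M_A − 10·18.3 − 238.3 − 5·16.1 = 0 → M_A = 501.8 kip·ft.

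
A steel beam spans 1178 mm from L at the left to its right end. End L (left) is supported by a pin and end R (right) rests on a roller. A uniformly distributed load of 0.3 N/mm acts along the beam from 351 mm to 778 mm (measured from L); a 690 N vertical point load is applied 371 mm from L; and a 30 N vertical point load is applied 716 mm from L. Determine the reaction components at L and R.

L_x = 0, L_y = 551.2 N, R_y = 296.9 N

Resultant of the distributed load: 0.3 × 427 = 128.1 N at 564.5 mm from L.
Taking moments about L: R_y·1178 − (0.3·427)·564.5 − 690·371 − 30·716 = 0 → R_y = 349782.45/1178 = 296.929 ≈ 296.9 N.
ΣF_y = 0: L_y + 296.929 − 0.3·427 − 690 − 30 = 0 → L_y = 551.2 N.
ΣF_x = 0: no horizontal applied forces, so L_x = 0.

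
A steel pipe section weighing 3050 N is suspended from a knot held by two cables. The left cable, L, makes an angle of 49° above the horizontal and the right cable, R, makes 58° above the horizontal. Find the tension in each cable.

T_L = 1690 N, T_R = 2092 N

ΣF_x = 0: −T_L·cos49° + T_R·cos58° = 0 → T_R = 1.23804·T_L.
ΣF_y = 0: T_L·sin49° + T_R·sin58° = 3050.
Substitute: T_L·(0.75471 + 1.23804·0.848048) = 3050 → T_L = 1690.1 ≈ 1690 N.
Then T_R = 1.23804 × 1690.1 = 2092 N.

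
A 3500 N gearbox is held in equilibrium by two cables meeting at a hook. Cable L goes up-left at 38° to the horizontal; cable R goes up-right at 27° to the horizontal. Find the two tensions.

ΣF_x = 0: −T_L·cos38° + T_R·cos27° = 0 → T_R = 0.884405·T_L.
ΣF_y = 0: T_L·sin38° + T_R·sin27° = 3500.
Substitute: T_L·(0.615661 + 0.884405·0.45399) = 3500 → T_L = 3440.91 ≈ 3441 N.
Then T_R = 0.884405 × 3440.91 = 3043 N.

T_L = 3441 N, T_R = 3043 N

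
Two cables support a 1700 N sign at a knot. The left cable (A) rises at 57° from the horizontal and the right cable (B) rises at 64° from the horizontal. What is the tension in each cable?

ΣF_x = 0: −T_A·cos57° + T_B·cos64° = 0 → T_B = 1.24242·T_A.
ΣF_y = 0: T_A·sin57° + T_B·sin64° = 1700.
Substitute: T_A·(0.838671 + 1.24242·0.898794) = 1700 → T_A = 869.409 ≈ 869.4 N.
Then T_B = 1.24242 × 869.409 = 1080 N.

T_A = 869.4 N, T_B = 1080 N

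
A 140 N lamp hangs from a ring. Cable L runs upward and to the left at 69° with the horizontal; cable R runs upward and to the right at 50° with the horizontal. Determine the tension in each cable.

T_L = 102.9 N, T_R = 57.36 N

ΣF_x = 0: −T_L·cos69° + T_R·cos50° = 0 → T_R = 0.557522·T_L.
ΣF_y = 0: T_L·sin69° + T_R·sin50° = 140.
Substitute: T_L·(0.93358 + 0.557522·0.766044) = 140 → T_L = 102.891 ≈ 102.9 N.
Then T_R = 0.557522 × 102.891 = 57.36 N.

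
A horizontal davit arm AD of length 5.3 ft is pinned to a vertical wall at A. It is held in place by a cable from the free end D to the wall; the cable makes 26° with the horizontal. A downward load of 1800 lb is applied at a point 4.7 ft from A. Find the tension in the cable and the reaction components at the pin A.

ΣM about A: T·sin26°·5.3 − 1800·4.7 = 0 → T = 8460/(5.3·0.438371) = 3641.27 ≈ 3641 lb.
ΣF_x = 0: A_x − T·cos26° = 0 → A_x = 3641.27 × 0.898794 = 3273 lb.
ΣF_y = 0: A_y + T·sin26° − 1800 = 0 → A_y = 1800 − 3641.27 × 0.438371 = 203.8 lb.

T = 3641 lb, A_x = 3273 lb, A_y = 203.8 lb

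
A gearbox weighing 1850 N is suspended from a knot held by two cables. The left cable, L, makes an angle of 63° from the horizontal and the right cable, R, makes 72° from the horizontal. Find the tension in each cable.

ΣF_x = 0: −T_L·cos63° + T_R·cos72° = 0 → T_R = 1.46914·T_L.
ΣF_y = 0: T_L·sin63° + T_R·sin72° = 1850.
Substitute: T_L·(0.891007 + 1.46914·0.951057) = 1850 → T_L = 808.481 ≈ 808.5 N.
Then T_R = 1.46914 × 808.481 = 1188 N.

T_L = 808.5 N, T_R = 1188 N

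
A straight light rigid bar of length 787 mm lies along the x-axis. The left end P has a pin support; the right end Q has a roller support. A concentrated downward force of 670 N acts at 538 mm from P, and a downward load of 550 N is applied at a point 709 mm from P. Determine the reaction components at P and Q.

P_x = 0, P_y = 266.5 N, Q_y = 953.5 N

Taking moments about P: Q_y·787 − 670·538 − 550·709 = 0 → Q_y = 750410/787 = 953.507 ≈ 953.5 N.
ΣF_y = 0: P_y + 953.507 − 670 − 550 = 0 → P_y = 266.5 N.
ΣF_x = 0: no horizontal applied forces, so P_x = 0.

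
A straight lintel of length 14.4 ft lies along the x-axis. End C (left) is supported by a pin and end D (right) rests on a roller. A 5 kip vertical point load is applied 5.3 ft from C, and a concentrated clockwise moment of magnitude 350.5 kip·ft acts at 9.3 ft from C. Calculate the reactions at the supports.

ΣM about C: D_y·14.4 − 5·5.3 − 350.5 = 0 → D_y = 377/14.4 = 26.1806 ≈ 26.18 kip.
ΣF_y = 0: C_y + 26.1806 − 5 = 0 → C_y = -21.18 kip.
ΣF_x = 0: no horizontal applied forces, so C_x = 0.

C_x = 0, C_y = -21.18 kip, D_y = 26.18 kip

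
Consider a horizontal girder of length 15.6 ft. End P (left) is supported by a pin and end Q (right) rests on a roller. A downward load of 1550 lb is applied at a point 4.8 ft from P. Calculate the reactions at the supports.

Moments about P: Q_y·15.6 − 1550·4.8 = 0 → Q_y = 7440/15.6 = 476.923 ≈ 476.9 lb.
ΣF_y = 0: P_y + 476.923 − 1550 = 0 → P_y = 1073 lb.
ΣF_x = 0: no horizontal applied forces, so P_x = 0.

P_x = 0, P_y = 1073 lb, Q_y = 476.9 lb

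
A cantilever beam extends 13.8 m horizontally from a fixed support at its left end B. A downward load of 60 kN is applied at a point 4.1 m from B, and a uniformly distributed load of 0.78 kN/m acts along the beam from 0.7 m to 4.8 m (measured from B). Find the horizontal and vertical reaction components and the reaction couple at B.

B_x = 0, B_y = 63.20 kN, M_B = 254.8 kN·m

Resultant of the distributed load: 0.78 × 4.1 = 3.198 kN at 2.75 m from B.
ΣF_x = 0: B_x = 0.
ΣF_y = 0: B_y − 60 − 0.78·4.1 = 0 → B_y = 63.20 kN.
ΣM about B: M_B − 60·4.1 − (0.78·4.1)·2.75 = 0 → M_B = 254.8 kN·m.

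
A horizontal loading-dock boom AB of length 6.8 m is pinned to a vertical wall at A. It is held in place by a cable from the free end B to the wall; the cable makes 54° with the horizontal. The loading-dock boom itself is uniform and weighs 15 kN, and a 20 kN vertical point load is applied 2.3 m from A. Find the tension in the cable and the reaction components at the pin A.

T = 17.63 kN, A_x = 10.36 kN, A_y = 20.74 kN

ΣM about A: T·sin54°·6.8 − 15·3.4 − 20·2.3 = 0 → T = 97/(6.8·0.809017) = 17.6321 ≈ 17.63 kN.
ΣF_x = 0: A_x − T·cos54° = 0 → A_x = 17.6321 × 0.587785 = 10.36 kN.
ΣF_y = 0: A_y + T·sin54° − 15 − 20 = 0 → A_y = 35 − 17.6321 × 0.809017 = 20.74 kN.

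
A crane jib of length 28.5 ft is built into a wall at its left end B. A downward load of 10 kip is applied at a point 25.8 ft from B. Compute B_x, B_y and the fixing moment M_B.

ΣF_x = 0: B_x = 0.
ΣF_y = 0: B_y − 10 = 0 → B_y = 10.00 kip.
ΣM about B: M_B − 10·25.8 = 0 → M_B = 258.0 kip·ft.

B_x = 0, B_y = 10.00 kip, M_B = 258.0 kip·ft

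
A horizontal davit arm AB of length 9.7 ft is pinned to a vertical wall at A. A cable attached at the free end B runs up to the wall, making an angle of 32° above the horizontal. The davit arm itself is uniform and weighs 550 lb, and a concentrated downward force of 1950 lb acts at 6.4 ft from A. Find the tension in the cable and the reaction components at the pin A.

T = 2947 lb, A_x = 2499 lb, A_y = 938.4 lb

ΣM about A: T·sin32°·9.7 − 550·4.85 − 1950·6.4 = 0 → T = 15147.5/(9.7·0.529919) = 2946.86 ≈ 2947 lb.
ΣF_x = 0: A_x − T·cos32° = 0 → A_x = 2946.86 × 0.848048 = 2499 lb.
ΣF_y = 0: A_y + T·sin32° − 550 − 1950 = 0 → A_y = 2500 − 2946.86 × 0.529919 = 938.4 lb.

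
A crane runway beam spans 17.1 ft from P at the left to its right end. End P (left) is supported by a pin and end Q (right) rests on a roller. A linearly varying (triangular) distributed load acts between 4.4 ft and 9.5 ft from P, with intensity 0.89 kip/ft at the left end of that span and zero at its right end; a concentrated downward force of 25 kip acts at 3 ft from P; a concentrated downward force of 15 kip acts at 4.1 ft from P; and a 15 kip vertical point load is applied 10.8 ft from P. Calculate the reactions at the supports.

P_x = 0, P_y = 39.00 kip, Q_y = 18.27 kip

Resultant of the triangular load: ½ × 0.89 × 5.1 = 2.2695 kip, acting at 6.1 ft from P (one-third of the span from the peak).
ΣM about P: Q_y·17.1 − (½·0.89·5.1)·6.1 − 25·3 − 15·4.1 − 15·10.8 = 0 → Q_y = 312.34395/17.1 = 18.2657 ≈ 18.27 kip.
ΣF_y = 0: P_y + 18.2657 − ½·0.89·5.1 − 25 − 15 − 15 = 0 → P_y = 39.00 kip.
ΣF_x = 0: no horizontal applied forces, so P_x = 0.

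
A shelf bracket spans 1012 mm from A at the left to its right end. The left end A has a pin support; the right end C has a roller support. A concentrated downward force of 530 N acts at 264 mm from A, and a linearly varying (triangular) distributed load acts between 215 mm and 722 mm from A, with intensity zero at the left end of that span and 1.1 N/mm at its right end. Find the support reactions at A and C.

A_x = 0, A_y = 518.2 N, C_y = 290.6 N

Resultant of the triangular load: ½ × 1.1 × 507 = 278.85 N, acting at 553 mm from A (one-third of the span from the peak).
ΣM about A: C_y·1012 − 530·264 − (½·1.1·507)·553 = 0 → C_y = 294124.05/1012 = 290.636 ≈ 290.6 N.
ΣF_y = 0: A_y + 290.636 − 530 − ½·1.1·507 = 0 → A_y = 518.2 N.
ΣF_x = 0: no horizontal applied forces, so A_x = 0.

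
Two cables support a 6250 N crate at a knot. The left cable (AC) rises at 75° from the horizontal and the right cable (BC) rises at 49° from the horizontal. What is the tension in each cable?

ΣF_x = 0: −T_AC·cos75° + T_BC·cos49° = 0 → T_BC = 0.394506·T_AC.
ΣF_y = 0: T_AC·sin75° + T_BC·sin49° = 6250.
Substitute: T_AC·(0.965926 + 0.394506·0.75471) = 6250 → T_AC = 4945.94 ≈ 4946 N.
Then T_BC = 0.394506 × 4945.94 = 1951 N.

T_AC = 4946 N, T_BC = 1951 N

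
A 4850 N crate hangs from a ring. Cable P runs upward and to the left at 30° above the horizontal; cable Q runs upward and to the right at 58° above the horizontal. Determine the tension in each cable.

ΣF_x = 0: −T_P·cos30° + T_Q·cos58° = 0 → T_Q = 1.63426·T_P.
ΣF_y = 0: T_P·sin30° + T_Q·sin58° = 4850.
Substitute: T_P·(0.5 + 1.63426·0.848048) = 4850 → T_P = 2571.67 ≈ 2572 N.
Then T_Q = 1.63426 × 2571.67 = 4203 N.

T_P = 2572 N, T_Q = 4203 N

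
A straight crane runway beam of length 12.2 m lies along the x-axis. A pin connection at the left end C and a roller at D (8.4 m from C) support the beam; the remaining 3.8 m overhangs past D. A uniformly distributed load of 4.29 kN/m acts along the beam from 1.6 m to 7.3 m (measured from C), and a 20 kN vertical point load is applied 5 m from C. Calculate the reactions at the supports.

Resultant of the distributed load: 4.29 × 5.7 = 24.453 kN at 4.45 m from C.
Moments about C: D_y·8.4 − (4.29·5.7)·4.45 − 20·5 = 0 → D_y = 208.81585/8.4 = 24.859 ≈ 24.86 kN.
ΣF_y = 0: C_y + 24.859 − 4.29·5.7 − 20 = 0 → C_y = 19.59 kN.
ΣF_x = 0: no horizontal applied forces, so C_x = 0.

C_x = 0, C_y = 19.59 kN, D_y = 24.86 kN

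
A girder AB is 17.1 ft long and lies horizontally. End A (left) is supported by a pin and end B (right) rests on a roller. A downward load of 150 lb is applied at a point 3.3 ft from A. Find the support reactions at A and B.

A_x = 0, A_y = 121.1 lb, B_y = 28.95 lb

Taking moments about A: B_y·17.1 − 150·3.3 = 0 → B_y = 495/17.1 = 28.9474 ≈ 28.95 lb.
ΣF_y = 0: A_y + 28.9474 − 150 = 0 → A_y = 121.1 lb.
ΣF_x = 0: no horizontal applied forces, so A_x = 0.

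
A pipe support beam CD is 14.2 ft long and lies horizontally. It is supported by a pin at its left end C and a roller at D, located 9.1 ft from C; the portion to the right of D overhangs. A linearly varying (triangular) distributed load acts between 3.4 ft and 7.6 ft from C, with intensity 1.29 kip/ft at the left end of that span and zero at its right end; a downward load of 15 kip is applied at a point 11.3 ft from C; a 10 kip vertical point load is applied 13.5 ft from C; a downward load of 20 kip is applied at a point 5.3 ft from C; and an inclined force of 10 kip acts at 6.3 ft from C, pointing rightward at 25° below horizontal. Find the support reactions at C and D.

Resultant of the triangular load: ½ × 1.29 × 4.2 = 2.709 kip, acting at 4.8 ft from C (one-third of the span from the peak).
Taking moments about C: D_y·9.1 − (½·1.29·4.2)·4.8 − 15·11.3 − 10·13.5 − 20·5.3 − 10·sin25°·6.3 = 0 → D_y = 450.128/9.1 = 49.4646 ≈ 49.46 kip.
ΣF_y = 0: C_y + 49.4646 − ½·1.29·4.2 − 15 − 10 − 20 − 10·sin25° = 0 → C_y = 2.471 kip.
ΣF_x = 0: C_x + 10·cos25° = 0 → C_x = -9.063 kip.

C_x = -9.063 kip, C_y = 2.471 kip, D_y = 49.46 kip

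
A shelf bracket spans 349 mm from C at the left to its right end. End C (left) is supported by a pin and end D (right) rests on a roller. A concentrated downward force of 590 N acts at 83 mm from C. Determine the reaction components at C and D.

Moments about C: D_y·349 − 590·83 = 0 → D_y = 48970/349 = 140.315 ≈ 140.3 N.
ΣF_y = 0: C_y + 140.315 − 590 = 0 → C_y = 449.7 N.
ΣF_x = 0: no horizontal applied forces, so C_x = 0.

C_x = 0, C_y = 449.7 N, D_y = 140.3 N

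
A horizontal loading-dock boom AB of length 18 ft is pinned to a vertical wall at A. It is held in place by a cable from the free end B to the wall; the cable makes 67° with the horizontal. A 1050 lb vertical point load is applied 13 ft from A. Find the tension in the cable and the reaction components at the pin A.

T = 823.8 lb, A_x = 321.9 lb, A_y = 291.7 lb

ΣM about A: T·sin67°·18 − 1050·13 = 0 → T = 13650/(18·0.920505) = 823.823 ≈ 823.8 lb.
ΣF_x = 0: A_x − T·cos67° = 0 → A_x = 823.823 × 0.390731 = 321.9 lb.
ΣF_y = 0: A_y + T·sin67° − 1050 = 0 → A_y = 1050 − 823.823 × 0.920505 = 291.7 lb.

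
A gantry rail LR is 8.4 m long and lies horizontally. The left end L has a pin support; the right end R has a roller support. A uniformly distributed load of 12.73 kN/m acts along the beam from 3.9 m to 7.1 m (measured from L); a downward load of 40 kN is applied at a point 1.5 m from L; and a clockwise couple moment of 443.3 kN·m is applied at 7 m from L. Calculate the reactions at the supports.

Resultant of the distributed load: 12.73 × 3.2 = 40.736 kN at 5.5 m from L.
ΣM about L: R_y·8.4 − (12.73·3.2)·5.5 − 40·1.5 − 443.3 = 0 → R_y = 727.348/8.4 = 86.589 ≈ 86.59 kN.
ΣF_y = 0: L_y + 86.589 − 12.73·3.2 − 40 = 0 → L_y = -5.853 kN.
ΣF_x = 0: no horizontal applied forces, so L_x = 0.

L_x = 0, L_y = -5.853 kN, R_y = 86.59 kN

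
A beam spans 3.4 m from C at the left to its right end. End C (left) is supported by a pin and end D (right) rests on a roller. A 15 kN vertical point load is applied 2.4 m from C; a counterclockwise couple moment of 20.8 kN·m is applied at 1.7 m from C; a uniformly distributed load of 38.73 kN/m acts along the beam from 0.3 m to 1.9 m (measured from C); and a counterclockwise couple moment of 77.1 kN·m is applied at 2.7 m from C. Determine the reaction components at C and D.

Resultant of the distributed load: 38.73 × 1.6 = 61.968 kN at 1.1 m from C.
Taking moments about C: D_y·3.4 − 15·2.4 + 20.8 − (38.73·1.6)·1.1 + 77.1 = 0 → D_y = 6.2648/3.4 = 1.84259 ≈ 1.843 kN.
ΣF_y = 0: C_y + 1.84259 − 15 − 38.73·1.6 = 0 → C_y = 75.13 kN.
ΣF_x = 0: no horizontal applied forces, so C_x = 0.

C_x = 0, C_y = 75.13 kN, D_y = 1.843 kN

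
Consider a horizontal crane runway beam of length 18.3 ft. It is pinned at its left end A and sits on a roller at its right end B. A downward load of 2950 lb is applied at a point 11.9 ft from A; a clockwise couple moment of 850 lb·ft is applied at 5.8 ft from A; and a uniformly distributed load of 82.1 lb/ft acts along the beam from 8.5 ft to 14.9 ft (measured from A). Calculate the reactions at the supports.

A_x = 0, A_y = 1175 lb, B_y = 2301 lb

Resultant of the distributed load: 82.1 × 6.4 = 525.44 lb at 11.7 ft from A.
Moments about A: B_y·18.3 − 2950·11.9 − 850 − (82.1·6.4)·11.7 = 0 → B_y = 42102.648/18.3 = 2300.69 ≈ 2301 lb.
ΣF_y = 0: A_y + 2300.69 − 2950 − 82.1·6.4 = 0 → A_y = 1175 lb.
ΣF_x = 0: no horizontal applied forces, so A_x = 0.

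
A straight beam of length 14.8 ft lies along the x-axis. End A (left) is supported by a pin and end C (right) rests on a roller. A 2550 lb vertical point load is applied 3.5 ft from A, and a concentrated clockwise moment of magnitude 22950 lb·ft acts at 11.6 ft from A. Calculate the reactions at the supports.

Moments about A: C_y·14.8 − 2550·3.5 − 22950 = 0 → C_y = 31875/14.8 = 2153.72 ≈ 2154 lb.
ΣF_y = 0: A_y + 2153.72 − 2550 = 0 → A_y = 396.3 lb.
ΣF_x = 0: no horizontal applied forces, so A_x = 0.

A_x = 0, A_y = 396.3 lb, C_y = 2154 lb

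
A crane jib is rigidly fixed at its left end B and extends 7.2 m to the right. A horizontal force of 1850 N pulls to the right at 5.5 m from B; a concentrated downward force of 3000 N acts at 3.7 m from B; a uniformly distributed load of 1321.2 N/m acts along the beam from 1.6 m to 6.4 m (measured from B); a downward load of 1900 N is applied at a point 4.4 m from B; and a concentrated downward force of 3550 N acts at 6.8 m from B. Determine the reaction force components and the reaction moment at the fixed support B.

B_x = -1850 N, B_y = 14790 N, M_B = 68970 N·m

Resultant of the distributed load: 1321.2 × 4.8 = 6341.76 N at 4 m from B.
ΣF_x = 0: B_x + 1850 = 0 → B_x = -1850 N.
ΣF_y = 0: B_y − 3000 − 1321.2·4.8 − 1900 − 3550 = 0 → B_y = 14790 N.
ΣM about B: M_B − 3000·3.7 − (1321.2·4.8)·4 − 1900·4.4 − 3550·6.8 = 0 → M_B = 68970 N·m.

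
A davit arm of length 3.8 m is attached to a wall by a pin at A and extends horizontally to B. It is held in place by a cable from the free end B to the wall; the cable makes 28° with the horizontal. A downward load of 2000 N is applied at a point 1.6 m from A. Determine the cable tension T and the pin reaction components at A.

ΣM about A: T·sin28°·3.8 − 2000·1.6 = 0 → T = 3200/(3.8·0.469472) = 1793.73 ≈ 1794 N.
ΣF_x = 0: A_x − T·cos28° = 0 → A_x = 1793.73 × 0.882948 = 1584 N.
ΣF_y = 0: A_y + T·sin28° − 2000 = 0 → A_y = 2000 − 1793.73 × 0.469472 = 1158 N.

T = 1794 N, A_x = 1584 N, A_y = 1158 N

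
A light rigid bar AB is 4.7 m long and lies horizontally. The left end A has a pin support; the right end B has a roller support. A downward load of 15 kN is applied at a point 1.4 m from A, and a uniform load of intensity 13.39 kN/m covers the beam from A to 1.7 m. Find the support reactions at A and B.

A_x = 0, A_y = 29.18 kN, B_y = 8.585 kN

Resultant of the distributed load: 13.39 × 1.7 = 22.763 kN at 0.85 m from A.
Moments about A: B_y·4.7 − 15·1.4 − (13.39·1.7)·0.85 = 0 → B_y = 40.34855/4.7 = 8.5848 ≈ 8.585 kN.
ΣF_y = 0: A_y + 8.5848 − 15 − 13.39·1.7 = 0 → A_y = 29.18 kN.
ΣF_x = 0: no horizontal applied forces, so A_x = 0.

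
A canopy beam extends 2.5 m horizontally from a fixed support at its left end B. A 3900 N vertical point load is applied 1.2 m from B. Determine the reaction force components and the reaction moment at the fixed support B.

ΣF_x = 0: B_x = 0.
ΣF_y = 0: B_y − 3900 = 0 → B_y = 3900 N.
ΣM about B: M_B − 3900·1.2 = 0 → M_B = 4680 N·m.

B_x = 0, B_y = 3900 N, M_B = 4680 N·m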